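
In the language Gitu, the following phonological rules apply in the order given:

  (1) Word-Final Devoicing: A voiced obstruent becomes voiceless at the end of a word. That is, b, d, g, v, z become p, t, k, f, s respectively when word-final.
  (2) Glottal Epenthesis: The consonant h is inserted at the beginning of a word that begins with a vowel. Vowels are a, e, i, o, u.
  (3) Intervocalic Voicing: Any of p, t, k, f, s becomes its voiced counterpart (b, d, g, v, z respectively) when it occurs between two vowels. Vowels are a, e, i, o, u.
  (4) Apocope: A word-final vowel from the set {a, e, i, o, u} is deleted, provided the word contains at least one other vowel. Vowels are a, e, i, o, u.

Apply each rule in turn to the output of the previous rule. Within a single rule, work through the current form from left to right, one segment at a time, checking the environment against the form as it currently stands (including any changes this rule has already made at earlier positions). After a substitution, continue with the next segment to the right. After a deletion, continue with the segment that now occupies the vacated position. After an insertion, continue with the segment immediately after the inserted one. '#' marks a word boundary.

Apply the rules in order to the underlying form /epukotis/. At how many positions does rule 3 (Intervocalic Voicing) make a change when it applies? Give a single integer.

(1) Word-Final Devoicing: no change — [epukotis]
(2) Glottal Epenthesis: [epukotis] → [hepukotis]
(3) Intervocalic Voicing: [hepukotis] → [hebugodis]
(4) Apocope: no change — [hebugodis]
Rule 3 changed 3 position(s).

3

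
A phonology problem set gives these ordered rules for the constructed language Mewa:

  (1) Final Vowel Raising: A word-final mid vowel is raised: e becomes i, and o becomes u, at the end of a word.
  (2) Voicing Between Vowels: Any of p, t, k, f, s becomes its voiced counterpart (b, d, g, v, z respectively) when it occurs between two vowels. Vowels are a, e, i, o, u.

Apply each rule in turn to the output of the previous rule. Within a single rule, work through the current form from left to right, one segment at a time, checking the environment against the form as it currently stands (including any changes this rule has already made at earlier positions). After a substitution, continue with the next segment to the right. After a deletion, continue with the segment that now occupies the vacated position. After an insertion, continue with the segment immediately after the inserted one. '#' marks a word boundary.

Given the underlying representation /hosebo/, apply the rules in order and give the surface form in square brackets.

[hozebu]

(1) Final Vowel Raising: [hosebo] → [hosebu]
(2) Voicing Between Vowels: [hosebu] → [hozebu]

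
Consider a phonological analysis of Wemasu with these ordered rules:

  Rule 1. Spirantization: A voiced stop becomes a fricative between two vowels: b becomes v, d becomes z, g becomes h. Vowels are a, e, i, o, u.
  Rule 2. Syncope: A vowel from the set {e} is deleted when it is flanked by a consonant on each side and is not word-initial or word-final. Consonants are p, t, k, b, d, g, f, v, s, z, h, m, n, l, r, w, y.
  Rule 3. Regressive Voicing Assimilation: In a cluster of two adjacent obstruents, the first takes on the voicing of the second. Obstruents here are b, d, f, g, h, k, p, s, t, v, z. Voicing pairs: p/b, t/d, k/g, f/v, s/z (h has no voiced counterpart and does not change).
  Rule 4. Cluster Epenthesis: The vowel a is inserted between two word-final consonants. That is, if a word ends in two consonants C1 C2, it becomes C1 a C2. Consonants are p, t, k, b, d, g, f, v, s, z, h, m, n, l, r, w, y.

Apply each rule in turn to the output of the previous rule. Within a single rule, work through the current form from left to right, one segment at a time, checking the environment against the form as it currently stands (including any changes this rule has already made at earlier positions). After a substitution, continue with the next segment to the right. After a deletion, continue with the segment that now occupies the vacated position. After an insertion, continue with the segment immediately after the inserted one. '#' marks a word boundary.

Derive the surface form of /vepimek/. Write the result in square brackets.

[fpimak]

Rule 1 Spirantization: no change — [vepimek]
Rule 2 Syncope: [vepimek] → [vpimk]
Rule 3 Regressive Voicing Assimilation: [vpimk] → [fpimk]
Rule 4 Cluster Epenthesis: [fpimk] → [fpimak]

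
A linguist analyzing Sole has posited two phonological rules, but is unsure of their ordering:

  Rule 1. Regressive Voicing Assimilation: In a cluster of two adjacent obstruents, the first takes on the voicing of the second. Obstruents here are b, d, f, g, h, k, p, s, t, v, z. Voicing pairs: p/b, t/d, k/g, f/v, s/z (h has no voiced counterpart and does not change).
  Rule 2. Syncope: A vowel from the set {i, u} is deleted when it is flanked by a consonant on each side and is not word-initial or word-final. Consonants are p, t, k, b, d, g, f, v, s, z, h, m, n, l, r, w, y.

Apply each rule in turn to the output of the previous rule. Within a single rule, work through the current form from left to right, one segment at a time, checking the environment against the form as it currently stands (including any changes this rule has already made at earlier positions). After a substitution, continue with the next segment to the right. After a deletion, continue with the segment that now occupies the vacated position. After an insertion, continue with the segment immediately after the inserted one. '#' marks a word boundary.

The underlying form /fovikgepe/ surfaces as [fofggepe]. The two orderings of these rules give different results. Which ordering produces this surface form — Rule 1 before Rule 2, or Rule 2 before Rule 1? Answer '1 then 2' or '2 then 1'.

Order 1 then 2:
  1 Regressive Voicing Assimilation: [fovikgepe] → [foviggepe]
  2 Syncope: [foviggepe] → [fovggepe]
  result: [fovggepe]
Order 2 then 1:
  2 Syncope: [fovikgepe] → [fovkgepe]
  1 Regressive Voicing Assimilation: [fovkgepe] → [fofggepe]
  result: [fofggepe]

2 then 1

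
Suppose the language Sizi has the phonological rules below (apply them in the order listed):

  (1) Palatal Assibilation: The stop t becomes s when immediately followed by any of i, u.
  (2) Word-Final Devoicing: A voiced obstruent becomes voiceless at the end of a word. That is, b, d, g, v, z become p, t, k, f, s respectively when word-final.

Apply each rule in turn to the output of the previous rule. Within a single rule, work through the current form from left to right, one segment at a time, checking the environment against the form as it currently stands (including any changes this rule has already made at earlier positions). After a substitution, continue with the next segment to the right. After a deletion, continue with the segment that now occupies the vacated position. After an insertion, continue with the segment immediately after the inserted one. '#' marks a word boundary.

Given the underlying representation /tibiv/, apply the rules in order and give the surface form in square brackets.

[sibif]

(1) Palatal Assibilation: [tibiv] → [sibiv]
(2) Word-Final Devoicing: [sibiv] → [sibif]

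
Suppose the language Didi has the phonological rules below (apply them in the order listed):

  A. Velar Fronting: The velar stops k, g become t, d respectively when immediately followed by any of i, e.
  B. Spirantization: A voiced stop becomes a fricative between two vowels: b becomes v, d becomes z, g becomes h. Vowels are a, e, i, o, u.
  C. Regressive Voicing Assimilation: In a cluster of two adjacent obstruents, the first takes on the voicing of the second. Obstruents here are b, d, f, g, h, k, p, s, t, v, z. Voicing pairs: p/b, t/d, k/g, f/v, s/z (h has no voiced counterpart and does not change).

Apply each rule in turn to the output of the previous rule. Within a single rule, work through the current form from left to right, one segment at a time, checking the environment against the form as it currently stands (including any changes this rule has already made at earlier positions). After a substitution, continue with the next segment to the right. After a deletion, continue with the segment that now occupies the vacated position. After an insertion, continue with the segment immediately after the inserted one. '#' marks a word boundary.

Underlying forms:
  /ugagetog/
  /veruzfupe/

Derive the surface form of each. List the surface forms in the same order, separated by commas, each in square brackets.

/ugagetog/:
  A Velar Fronting: [ugagetog] → [ugadetog]
  B Spirantization: [ugadetog] → [uhazetog]
  C Regressive Voicing Assimilation: no change — [uhazetog]
/veruzfupe/:
  A Velar Fronting: no change — [veruzfupe]
  B Spirantization: no change — [veruzfupe]
  C Regressive Voicing Assimilation: [veruzfupe] → [verusfupe]

[uhazetog], [verusfupe]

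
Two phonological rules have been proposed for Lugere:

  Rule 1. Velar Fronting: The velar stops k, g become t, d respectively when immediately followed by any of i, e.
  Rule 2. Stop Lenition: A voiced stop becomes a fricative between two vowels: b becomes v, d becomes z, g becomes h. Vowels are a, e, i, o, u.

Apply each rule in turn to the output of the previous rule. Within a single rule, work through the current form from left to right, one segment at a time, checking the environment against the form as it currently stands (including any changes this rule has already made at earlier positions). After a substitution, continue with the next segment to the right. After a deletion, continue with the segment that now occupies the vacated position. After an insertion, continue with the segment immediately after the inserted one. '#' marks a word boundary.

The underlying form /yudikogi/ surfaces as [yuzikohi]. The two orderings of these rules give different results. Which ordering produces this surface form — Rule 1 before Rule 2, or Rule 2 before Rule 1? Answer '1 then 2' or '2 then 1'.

Order 1 then 2:
  1 Velar Fronting: [yudikogi] → [yudikodi]
  2 Stop Lenition: [yudikodi] → [yuzikozi]
  result: [yuzikozi]
Order 2 then 1:
  2 Stop Lenition: [yudikogi] → [yuzikohi]
  1 Velar Fronting: no change — [yuzikohi]
  result: [yuzikohi]

2 then 1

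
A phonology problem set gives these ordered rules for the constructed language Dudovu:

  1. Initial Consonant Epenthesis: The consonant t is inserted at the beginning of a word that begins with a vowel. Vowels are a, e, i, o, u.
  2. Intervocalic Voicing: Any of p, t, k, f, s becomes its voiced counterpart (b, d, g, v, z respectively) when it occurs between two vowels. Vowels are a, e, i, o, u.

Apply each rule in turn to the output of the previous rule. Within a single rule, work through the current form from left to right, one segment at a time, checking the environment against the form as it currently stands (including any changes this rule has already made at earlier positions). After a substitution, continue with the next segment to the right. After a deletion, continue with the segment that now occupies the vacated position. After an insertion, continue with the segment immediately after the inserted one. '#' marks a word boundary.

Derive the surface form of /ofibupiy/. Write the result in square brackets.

1 Initial Consonant Epenthesis: [ofibupiy] → [tofibupiy]
2 Intervocalic Voicing: [tofibupiy] → [tovibubiy]

[tovibubiy]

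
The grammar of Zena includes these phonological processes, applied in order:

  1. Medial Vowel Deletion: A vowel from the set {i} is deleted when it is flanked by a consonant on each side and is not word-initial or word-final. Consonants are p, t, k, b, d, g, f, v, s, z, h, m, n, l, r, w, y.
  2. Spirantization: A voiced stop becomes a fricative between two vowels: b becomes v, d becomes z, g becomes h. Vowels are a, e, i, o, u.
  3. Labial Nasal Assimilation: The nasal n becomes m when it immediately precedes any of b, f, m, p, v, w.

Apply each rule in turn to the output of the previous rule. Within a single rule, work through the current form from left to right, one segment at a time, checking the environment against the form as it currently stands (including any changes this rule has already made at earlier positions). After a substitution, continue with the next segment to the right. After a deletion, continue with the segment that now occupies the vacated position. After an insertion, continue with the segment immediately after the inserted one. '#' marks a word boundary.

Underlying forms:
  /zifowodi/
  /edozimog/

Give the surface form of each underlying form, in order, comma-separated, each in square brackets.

/zifowodi/:
  1 Medial Vowel Deletion: [zifowodi] → [zfowodi]
  2 Spirantization: [zfowodi] → [zfowozi]
  3 Labial Nasal Assimilation: no change — [zfowozi]
/edozimog/:
  1 Medial Vowel Deletion: [edozimog] → [edozmog]
  2 Spirantization: [edozmog] → [ezozmog]
  3 Labial Nasal Assimilation: no change — [ezozmog]

[zfowozi], [ezozmog]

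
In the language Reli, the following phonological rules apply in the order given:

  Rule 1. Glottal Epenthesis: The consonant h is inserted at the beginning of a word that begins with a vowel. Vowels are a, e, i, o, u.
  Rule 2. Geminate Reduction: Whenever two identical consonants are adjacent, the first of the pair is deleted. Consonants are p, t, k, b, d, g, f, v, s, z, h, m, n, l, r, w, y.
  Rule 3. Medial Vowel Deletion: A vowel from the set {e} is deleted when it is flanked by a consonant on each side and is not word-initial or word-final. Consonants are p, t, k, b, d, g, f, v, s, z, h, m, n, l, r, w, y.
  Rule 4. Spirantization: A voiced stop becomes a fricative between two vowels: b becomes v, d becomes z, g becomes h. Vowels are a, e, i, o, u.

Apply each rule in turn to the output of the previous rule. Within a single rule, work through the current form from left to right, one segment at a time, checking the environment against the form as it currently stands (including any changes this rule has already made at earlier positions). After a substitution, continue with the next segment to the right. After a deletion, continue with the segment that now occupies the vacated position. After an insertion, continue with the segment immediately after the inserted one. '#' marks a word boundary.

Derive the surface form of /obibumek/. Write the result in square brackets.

Rule 1 Glottal Epenthesis: [obibumek] → [hobibumek]
Rule 2 Geminate Reduction: no change — [hobibumek]
Rule 3 Medial Vowel Deletion: [hobibumek] → [hobibumk]
Rule 4 Spirantization: [hobibumk] → [hovivumk]

[hovivumk]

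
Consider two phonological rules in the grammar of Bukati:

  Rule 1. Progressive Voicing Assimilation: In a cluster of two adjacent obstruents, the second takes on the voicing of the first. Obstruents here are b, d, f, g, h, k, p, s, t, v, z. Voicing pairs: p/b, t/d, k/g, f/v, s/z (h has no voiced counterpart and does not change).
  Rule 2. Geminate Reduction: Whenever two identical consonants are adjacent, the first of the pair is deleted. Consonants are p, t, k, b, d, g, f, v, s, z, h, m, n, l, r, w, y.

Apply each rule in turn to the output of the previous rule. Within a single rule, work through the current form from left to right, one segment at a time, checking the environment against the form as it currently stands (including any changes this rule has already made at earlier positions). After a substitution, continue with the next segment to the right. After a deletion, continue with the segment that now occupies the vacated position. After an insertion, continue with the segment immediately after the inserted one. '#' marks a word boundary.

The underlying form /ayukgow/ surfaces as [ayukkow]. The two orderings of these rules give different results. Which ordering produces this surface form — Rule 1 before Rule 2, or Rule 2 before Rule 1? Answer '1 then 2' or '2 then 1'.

2 then 1

Order 1 then 2:
  1 Progressive Voicing Assimilation: [ayukgow] → [ayukkow]
  2 Geminate Reduction: [ayukkow] → [ayukow]
  result: [ayukow]
Order 2 then 1:
  2 Geminate Reduction: no change — [ayukgow]
  1 Progressive Voicing Assimilation: [ayukgow] → [ayukkow]
  result: [ayukkow]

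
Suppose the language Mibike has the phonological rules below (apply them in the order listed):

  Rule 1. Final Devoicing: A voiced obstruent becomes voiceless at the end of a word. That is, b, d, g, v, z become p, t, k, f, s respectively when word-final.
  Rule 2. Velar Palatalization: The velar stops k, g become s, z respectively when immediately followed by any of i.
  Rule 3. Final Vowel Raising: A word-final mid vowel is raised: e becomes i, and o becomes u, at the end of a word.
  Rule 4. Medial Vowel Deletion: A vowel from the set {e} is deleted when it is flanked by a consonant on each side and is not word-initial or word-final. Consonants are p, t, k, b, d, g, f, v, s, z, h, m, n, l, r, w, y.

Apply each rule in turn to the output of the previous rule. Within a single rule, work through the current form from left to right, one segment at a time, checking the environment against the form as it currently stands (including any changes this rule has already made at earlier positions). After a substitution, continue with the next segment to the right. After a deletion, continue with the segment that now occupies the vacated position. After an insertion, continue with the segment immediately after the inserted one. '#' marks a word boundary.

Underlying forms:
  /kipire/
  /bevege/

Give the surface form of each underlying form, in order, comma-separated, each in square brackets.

/kipire/:
  Rule 1 Final Devoicing: no change — [kipire]
  Rule 2 Velar Palatalization: [kipire] → [sipire]
  Rule 3 Final Vowel Raising: [sipire] → [sipiri]
  Rule 4 Medial Vowel Deletion: no change — [sipiri]
/bevege/:
  Rule 1 Final Devoicing: no change — [bevege]
  Rule 2 Velar Palatalization: no change — [bevege]
  Rule 3 Final Vowel Raising: [bevege] → [bevegi]
  Rule 4 Medial Vowel Deletion: [bevegi] → [bvgi]

[sipiri], [bvgi]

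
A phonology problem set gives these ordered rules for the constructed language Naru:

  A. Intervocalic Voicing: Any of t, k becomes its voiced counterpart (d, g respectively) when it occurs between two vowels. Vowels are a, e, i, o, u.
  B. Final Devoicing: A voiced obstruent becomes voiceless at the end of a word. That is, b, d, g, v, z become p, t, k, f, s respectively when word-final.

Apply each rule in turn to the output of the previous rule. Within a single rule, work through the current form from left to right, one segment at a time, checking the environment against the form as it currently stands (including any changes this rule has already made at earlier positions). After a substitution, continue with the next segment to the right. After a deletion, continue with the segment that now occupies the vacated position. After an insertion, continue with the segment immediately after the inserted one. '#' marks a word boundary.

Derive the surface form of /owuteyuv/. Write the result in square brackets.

[owudeyuf]

A Intervocalic Voicing: [owuteyuv] → [owudeyuv]
B Final Devoicing: [owudeyuv] → [owudeyuf]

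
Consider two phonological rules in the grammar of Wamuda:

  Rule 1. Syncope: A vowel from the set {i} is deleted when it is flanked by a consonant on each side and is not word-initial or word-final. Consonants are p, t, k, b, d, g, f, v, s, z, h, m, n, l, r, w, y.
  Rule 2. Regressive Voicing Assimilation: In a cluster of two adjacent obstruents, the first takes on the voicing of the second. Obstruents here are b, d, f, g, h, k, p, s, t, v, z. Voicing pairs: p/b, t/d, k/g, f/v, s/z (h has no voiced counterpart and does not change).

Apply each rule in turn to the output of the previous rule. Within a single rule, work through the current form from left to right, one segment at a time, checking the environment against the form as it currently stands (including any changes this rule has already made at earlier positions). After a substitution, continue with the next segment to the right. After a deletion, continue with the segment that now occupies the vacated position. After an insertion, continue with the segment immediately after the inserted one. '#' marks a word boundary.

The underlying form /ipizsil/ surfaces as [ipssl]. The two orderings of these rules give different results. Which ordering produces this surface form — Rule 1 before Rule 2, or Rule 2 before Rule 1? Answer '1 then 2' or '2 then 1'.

Order 1 then 2:
  1 Syncope: [ipizsil] → [ipzsl]
  2 Regressive Voicing Assimilation: [ipzsl] → [ibssl]
  result: [ibssl]
Order 2 then 1:
  2 Regressive Voicing Assimilation: [ipizsil] → [ipissil]
  1 Syncope: [ipissil] → [ipssl]
  result: [ipssl]

2 then 1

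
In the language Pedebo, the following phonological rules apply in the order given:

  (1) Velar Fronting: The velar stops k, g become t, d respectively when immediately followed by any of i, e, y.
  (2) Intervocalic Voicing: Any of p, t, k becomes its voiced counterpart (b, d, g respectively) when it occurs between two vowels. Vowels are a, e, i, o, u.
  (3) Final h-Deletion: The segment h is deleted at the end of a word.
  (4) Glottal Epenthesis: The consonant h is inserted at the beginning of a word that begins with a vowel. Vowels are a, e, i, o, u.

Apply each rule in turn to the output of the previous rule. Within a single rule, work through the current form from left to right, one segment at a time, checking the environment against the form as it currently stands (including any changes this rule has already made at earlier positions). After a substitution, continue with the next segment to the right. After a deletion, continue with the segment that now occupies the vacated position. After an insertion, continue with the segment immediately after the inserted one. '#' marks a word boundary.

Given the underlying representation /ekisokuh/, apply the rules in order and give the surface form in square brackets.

[hedisogu]

(1) Velar Fronting: [ekisokuh] → [etisokuh]
(2) Intervocalic Voicing: [etisokuh] → [edisoguh]
(3) Final h-Deletion: [edisoguh] → [edisogu]
(4) Glottal Epenthesis: [edisogu] → [hedisogu]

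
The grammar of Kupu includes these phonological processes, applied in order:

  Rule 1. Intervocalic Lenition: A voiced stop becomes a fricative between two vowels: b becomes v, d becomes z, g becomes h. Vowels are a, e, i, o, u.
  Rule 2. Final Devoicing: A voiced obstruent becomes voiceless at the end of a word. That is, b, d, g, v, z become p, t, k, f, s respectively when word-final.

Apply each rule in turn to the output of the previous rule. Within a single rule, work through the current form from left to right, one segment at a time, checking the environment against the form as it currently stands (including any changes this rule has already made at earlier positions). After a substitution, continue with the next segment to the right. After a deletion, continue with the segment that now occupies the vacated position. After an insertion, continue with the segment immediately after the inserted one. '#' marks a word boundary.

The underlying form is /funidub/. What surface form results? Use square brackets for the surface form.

Rule 1 Intervocalic Lenition: [funidub] → [funizub]
Rule 2 Final Devoicing: [funizub] → [funizup]

[funizup]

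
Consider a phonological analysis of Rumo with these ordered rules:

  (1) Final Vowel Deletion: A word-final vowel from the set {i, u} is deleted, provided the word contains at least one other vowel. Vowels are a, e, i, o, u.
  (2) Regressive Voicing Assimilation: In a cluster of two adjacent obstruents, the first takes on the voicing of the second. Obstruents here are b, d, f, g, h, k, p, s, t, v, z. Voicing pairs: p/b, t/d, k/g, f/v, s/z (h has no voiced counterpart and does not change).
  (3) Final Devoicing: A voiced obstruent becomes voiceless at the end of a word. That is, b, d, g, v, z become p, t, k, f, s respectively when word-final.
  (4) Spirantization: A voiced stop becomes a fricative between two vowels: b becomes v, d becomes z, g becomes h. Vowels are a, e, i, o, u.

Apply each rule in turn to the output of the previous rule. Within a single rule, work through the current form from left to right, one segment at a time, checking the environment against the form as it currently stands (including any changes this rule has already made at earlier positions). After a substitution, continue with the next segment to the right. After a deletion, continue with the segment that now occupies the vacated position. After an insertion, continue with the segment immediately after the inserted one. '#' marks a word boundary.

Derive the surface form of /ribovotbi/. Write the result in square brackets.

(1) Final Vowel Deletion: [ribovotbi] → [ribovotb]
(2) Regressive Voicing Assimilation: [ribovotb] → [ribovodb]
(3) Final Devoicing: [ribovodb] → [ribovodp]
(4) Spirantization: [ribovodp] → [rivovodp]

[rivovodp]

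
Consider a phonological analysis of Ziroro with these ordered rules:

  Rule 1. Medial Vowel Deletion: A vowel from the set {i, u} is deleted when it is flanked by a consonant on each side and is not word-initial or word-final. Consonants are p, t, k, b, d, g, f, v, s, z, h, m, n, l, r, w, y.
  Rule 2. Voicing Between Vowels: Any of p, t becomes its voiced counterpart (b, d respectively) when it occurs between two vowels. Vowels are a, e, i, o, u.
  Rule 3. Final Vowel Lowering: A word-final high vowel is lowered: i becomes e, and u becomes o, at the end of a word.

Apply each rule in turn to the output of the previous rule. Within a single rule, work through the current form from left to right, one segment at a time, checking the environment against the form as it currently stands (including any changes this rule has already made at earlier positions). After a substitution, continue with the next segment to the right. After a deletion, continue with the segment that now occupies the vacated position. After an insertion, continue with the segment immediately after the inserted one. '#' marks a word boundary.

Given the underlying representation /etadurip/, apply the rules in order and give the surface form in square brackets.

[edadrp]

Rule 1 Medial Vowel Deletion: [etadurip] → [etadrp]
Rule 2 Voicing Between Vowels: [etadrp] → [edadrp]
Rule 3 Final Vowel Lowering: no change — [edadrp]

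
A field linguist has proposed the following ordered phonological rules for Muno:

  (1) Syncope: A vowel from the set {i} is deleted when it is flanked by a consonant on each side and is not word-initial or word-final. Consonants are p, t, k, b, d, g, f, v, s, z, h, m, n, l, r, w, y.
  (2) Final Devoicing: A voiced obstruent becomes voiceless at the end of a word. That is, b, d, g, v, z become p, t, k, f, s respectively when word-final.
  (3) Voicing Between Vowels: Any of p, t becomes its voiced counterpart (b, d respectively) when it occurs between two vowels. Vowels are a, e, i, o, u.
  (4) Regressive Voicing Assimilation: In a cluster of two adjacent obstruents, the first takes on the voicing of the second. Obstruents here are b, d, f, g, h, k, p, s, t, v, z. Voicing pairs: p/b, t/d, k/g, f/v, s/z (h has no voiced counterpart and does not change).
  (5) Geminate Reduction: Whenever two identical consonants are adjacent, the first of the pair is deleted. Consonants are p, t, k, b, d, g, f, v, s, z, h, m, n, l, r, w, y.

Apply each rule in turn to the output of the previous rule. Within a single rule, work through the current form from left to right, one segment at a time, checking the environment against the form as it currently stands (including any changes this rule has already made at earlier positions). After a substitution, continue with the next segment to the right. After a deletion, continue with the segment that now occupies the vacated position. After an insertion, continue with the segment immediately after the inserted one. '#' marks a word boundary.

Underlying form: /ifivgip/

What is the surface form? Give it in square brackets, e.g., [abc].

(1) Syncope: [ifivgip] → [ifvgp]
(2) Final Devoicing: no change — [ifvgp]
(3) Voicing Between Vowels: no change — [ifvgp]
(4) Regressive Voicing Assimilation: [ifvgp] → [ivvkp]
(5) Geminate Reduction: [ivvkp] → [ivkp]

[ivkp]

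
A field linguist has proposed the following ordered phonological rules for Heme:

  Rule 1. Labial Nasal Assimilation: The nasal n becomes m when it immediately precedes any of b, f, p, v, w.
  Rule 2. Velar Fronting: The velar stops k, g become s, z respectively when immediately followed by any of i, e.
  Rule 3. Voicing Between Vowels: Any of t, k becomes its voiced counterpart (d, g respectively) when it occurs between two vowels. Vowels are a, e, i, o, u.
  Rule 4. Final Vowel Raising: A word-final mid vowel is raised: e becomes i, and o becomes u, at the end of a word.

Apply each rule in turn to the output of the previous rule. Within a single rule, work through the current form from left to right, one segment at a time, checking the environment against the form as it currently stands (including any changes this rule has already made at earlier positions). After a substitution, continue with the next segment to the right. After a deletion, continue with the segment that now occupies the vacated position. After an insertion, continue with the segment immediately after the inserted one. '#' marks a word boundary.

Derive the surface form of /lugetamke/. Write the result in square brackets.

Rule 1 Labial Nasal Assimilation: no change — [lugetamke]
Rule 2 Velar Fronting: [lugetamke] → [luzetamse]
Rule 3 Voicing Between Vowels: [luzetamse] → [luzedamse]
Rule 4 Final Vowel Raising: [luzedamse] → [luzedamsi]

[luzedamsi]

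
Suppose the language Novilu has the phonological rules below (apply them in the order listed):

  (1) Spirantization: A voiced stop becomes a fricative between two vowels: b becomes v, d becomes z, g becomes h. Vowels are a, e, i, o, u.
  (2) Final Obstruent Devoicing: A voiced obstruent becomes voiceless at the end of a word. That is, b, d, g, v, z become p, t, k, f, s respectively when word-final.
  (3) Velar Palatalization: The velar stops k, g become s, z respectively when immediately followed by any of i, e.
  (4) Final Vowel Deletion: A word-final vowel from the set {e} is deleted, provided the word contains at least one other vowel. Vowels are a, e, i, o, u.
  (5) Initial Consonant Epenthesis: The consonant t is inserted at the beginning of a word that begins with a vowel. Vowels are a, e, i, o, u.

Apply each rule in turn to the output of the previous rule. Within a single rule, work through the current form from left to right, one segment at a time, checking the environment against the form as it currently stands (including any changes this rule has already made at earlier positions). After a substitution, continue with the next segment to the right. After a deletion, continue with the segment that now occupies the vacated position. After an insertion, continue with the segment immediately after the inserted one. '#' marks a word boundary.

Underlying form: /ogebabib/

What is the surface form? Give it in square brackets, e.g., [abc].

[tohevavip]

(1) Spirantization: [ogebabib] → [ohevavib]
(2) Final Obstruent Devoicing: [ohevavib] → [ohevavip]
(3) Velar Palatalization: no change — [ohevavip]
(4) Final Vowel Deletion: no change — [ohevavip]
(5) Initial Consonant Epenthesis: [ohevavip] → [tohevavip]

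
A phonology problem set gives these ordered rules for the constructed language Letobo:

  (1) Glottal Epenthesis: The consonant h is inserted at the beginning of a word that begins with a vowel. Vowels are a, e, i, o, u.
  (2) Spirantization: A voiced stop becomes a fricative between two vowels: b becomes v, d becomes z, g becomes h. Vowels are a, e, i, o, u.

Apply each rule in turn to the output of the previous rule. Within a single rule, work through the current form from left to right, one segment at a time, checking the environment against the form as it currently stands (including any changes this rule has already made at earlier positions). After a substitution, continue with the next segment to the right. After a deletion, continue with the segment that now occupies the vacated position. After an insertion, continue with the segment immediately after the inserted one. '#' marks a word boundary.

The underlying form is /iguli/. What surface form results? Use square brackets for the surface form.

(1) Glottal Epenthesis: [iguli] → [higuli]
(2) Spirantization: [higuli] → [hihuli]

[hihuli]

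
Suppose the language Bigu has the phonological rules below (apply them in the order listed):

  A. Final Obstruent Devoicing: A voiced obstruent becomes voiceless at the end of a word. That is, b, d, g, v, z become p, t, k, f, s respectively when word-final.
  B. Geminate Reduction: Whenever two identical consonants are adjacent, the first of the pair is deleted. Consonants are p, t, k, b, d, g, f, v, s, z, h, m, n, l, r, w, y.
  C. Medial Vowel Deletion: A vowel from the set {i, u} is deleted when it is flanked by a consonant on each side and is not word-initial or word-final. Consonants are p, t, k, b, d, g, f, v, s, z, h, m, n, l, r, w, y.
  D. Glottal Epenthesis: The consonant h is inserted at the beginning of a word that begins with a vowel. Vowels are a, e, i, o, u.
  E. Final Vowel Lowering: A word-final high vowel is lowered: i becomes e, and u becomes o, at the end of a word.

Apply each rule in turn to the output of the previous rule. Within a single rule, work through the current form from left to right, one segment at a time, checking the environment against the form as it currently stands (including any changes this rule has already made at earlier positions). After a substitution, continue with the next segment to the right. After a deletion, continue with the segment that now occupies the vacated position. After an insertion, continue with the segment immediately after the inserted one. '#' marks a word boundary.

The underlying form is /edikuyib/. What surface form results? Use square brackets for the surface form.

A Final Obstruent Devoicing: [edikuyib] → [edikuyip]
B Geminate Reduction: no change — [edikuyip]
C Medial Vowel Deletion: [edikuyip] → [edkyp]
D Glottal Epenthesis: [edkyp] → [hedkyp]
E Final Vowel Lowering: no change — [hedkyp]

[hedkyp]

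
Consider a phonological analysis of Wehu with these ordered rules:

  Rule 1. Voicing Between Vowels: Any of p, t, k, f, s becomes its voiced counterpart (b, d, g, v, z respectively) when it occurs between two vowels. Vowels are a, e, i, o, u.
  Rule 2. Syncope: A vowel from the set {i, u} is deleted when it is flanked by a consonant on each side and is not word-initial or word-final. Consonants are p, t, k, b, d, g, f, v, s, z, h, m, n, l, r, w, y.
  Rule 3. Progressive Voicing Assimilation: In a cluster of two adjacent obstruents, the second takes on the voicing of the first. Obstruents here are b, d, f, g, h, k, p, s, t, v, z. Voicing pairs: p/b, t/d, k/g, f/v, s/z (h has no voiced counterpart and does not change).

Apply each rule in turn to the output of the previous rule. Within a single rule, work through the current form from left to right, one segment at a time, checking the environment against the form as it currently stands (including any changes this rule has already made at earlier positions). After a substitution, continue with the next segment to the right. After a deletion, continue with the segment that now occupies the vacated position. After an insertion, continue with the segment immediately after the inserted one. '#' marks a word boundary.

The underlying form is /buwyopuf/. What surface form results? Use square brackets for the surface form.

[bwyobv]

Rule 1 Voicing Between Vowels: [buwyopuf] → [buwyobuf]
Rule 2 Syncope: [buwyobuf] → [bwyobf]
Rule 3 Progressive Voicing Assimilation: [bwyobf] → [bwyobv]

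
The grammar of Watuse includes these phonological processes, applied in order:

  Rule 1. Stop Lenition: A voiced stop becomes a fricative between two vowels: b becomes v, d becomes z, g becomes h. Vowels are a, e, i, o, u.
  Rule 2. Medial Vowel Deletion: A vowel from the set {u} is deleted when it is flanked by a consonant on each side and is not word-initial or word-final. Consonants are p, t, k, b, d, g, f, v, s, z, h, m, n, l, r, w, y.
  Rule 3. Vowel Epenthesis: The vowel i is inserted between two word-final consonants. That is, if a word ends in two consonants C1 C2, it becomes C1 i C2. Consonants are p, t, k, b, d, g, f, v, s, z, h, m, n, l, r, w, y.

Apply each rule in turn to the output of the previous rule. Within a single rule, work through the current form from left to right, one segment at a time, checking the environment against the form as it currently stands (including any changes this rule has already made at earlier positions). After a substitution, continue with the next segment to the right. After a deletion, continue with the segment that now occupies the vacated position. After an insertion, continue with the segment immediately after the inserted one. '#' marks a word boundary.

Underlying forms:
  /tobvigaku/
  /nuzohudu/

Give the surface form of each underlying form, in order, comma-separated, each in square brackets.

/tobvigaku/:
  Rule 1 Stop Lenition: [tobvigaku] → [tobvihaku]
  Rule 2 Medial Vowel Deletion: no change — [tobvihaku]
  Rule 3 Vowel Epenthesis: no change — [tobvihaku]
/nuzohudu/:
  Rule 1 Stop Lenition: [nuzohudu] → [nuzohuzu]
  Rule 2 Medial Vowel Deletion: [nuzohuzu] → [nzohzu]
  Rule 3 Vowel Epenthesis: no change — [nzohzu]

[tobvihaku], [nzohzu]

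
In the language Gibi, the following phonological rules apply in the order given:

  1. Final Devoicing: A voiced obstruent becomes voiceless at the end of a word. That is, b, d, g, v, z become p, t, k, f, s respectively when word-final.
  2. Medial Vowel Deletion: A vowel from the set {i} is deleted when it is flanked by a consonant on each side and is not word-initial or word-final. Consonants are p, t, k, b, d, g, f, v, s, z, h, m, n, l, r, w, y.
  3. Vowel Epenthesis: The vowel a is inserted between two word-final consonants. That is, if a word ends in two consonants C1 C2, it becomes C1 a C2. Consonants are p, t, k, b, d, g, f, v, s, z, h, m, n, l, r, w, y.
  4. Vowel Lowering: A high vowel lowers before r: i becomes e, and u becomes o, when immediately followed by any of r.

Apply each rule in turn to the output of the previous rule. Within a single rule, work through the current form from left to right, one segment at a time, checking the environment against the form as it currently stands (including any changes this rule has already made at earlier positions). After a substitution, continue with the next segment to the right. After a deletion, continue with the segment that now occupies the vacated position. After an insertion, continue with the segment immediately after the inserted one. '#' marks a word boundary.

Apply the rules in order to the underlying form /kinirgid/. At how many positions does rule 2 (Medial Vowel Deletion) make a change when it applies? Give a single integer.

3

1 Final Devoicing: [kinirgid] → [kinirgit]
2 Medial Vowel Deletion: [kinirgit] → [knrgt]
3 Vowel Epenthesis: [knrgt] → [knrgat]
4 Vowel Lowering: no change — [knrgat]
Rule 2 changed 3 position(s).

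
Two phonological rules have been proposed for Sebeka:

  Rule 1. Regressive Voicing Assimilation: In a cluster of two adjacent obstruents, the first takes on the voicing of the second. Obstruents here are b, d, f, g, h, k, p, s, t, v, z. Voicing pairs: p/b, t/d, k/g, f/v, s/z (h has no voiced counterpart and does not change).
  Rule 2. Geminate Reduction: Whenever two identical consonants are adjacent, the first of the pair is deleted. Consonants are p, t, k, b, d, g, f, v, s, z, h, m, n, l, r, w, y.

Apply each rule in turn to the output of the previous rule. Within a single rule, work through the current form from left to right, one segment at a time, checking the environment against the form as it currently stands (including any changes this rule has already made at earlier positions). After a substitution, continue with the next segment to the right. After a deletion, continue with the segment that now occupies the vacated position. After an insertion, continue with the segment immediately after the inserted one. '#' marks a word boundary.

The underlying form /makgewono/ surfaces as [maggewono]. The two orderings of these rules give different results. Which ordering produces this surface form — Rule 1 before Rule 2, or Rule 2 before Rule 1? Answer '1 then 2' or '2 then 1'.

Order 1 then 2:
  1 Regressive Voicing Assimilation: [makgewono] → [maggewono]
  2 Geminate Reduction: [maggewono] → [magewono]
  result: [magewono]
Order 2 then 1:
  2 Geminate Reduction: no change — [makgewono]
  1 Regressive Voicing Assimilation: [makgewono] → [maggewono]
  result: [maggewono]

2 then 1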